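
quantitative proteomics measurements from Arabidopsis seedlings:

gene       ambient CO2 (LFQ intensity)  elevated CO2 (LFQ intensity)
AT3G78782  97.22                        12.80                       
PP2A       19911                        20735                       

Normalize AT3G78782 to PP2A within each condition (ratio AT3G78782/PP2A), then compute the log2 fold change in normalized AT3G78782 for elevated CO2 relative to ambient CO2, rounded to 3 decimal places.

-2.984

AT3G78782/PP2A (ambient CO2) = 97.22 / 19911 = 0.0048827
AT3G78782/PP2A (elevated CO2) = 12.80 / 20735 = 0.00061731
Fold change = 0.00061731 / 0.0048827 = 0.1264
log2(0.1264) = -2.9836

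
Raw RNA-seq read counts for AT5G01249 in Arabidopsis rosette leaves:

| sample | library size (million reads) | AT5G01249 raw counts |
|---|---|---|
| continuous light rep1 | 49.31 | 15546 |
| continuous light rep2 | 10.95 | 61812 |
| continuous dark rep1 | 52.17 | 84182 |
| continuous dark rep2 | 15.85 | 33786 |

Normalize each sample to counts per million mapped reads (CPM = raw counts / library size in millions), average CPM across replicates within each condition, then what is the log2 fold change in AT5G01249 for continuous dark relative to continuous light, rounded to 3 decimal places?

-0.670

CPM(continuous light rep1) = 15546 / 49.31 = 315.2707
CPM(continuous light rep2) = 61812 / 10.95 = 5644.9315
CPM(continuous dark rep1) = 84182 / 52.17 = 1613.6094
CPM(continuous dark rep2) = 33786 / 15.85 = 2131.6088
mean CPM(continuous light) = 2980.1011; mean CPM(continuous dark) = 1872.6091
Fold change = 1872.6091 / 2980.1011 = 0.62837
log2(0.62837) = -0.6703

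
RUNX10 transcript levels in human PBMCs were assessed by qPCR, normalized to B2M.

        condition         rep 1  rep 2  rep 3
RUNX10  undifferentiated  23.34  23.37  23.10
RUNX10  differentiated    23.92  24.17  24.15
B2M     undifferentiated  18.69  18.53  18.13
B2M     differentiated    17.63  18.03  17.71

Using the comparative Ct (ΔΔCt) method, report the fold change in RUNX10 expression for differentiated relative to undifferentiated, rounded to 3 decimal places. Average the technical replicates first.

0.361

Mean Ct: RUNX10 undifferentiated 23.270; RUNX10 differentiated 24.080; B2M undifferentiated 18.450; B2M differentiated 17.790
ΔCt(undifferentiated) = 23.270 − 18.450 = 4.820
ΔCt(differentiated) = 24.080 − 17.790 = 6.290
ΔΔCt = 6.290 − 4.820 = 1.470
Fold change = 2^(−1.470) = 0.3610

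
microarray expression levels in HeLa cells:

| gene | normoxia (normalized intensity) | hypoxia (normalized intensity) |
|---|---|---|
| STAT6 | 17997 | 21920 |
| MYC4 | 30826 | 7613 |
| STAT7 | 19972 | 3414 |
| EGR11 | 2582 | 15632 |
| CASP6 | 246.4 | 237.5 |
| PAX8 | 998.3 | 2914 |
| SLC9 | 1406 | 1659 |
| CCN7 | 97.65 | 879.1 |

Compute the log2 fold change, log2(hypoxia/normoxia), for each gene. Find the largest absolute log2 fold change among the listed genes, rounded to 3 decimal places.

log2(21920/17997) = 0.284  (STAT6)
log2(7613/30826) = -2.018  (MYC4)
log2(3414/19972) = -2.548  (STAT7)
log2(15632/2582) = 2.598  (EGR11)
log2(237.5/246.4) = -0.053  (CASP6)
log2(2914/998.3) = 1.545  (PAX8)
log2(1659/1406) = 0.239  (SLC9)
log2(879.1/97.65) = 3.170  (CCN7)
The largest magnitude belongs to CCN7.

3.170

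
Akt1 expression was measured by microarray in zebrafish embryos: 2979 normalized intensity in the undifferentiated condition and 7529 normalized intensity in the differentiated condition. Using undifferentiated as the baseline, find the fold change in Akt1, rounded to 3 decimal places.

Fold change = 7529 / 2979 = 2.5274
Akt1 is upregulated.

2.527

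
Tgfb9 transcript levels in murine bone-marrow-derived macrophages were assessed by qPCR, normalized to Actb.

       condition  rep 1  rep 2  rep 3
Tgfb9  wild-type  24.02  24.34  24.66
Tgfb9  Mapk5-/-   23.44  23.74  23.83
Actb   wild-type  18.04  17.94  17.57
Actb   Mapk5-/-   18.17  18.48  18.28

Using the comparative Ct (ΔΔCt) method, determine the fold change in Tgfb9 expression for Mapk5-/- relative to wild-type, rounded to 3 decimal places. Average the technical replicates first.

Mean Ct: Tgfb9 wild-type 24.340; Tgfb9 Mapk5-/- 23.670; Actb wild-type 17.850; Actb Mapk5-/- 18.310
ΔCt(wild-type) = 24.340 − 17.850 = 6.490
ΔCt(Mapk5-/-) = 23.670 − 18.310 = 5.360
ΔΔCt = 5.360 − 6.490 = -1.130
Fold change = 2^(−(-1.130)) = 2^1.130 = 2.1886

2.189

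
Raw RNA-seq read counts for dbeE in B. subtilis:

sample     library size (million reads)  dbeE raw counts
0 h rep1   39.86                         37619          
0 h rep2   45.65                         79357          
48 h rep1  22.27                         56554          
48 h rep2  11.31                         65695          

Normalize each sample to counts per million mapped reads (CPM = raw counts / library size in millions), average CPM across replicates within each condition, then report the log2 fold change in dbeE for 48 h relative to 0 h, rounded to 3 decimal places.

1.638

CPM(0 h rep1) = 37619 / 39.86 = 943.7782
CPM(0 h rep2) = 79357 / 45.65 = 1738.3790
CPM(48 h rep1) = 56554 / 22.27 = 2539.4701
CPM(48 h rep2) = 65695 / 11.31 = 5808.5765
mean CPM(0 h) = 1341.0786; mean CPM(48 h) = 4174.0233
Fold change = 4174.0233 / 1341.0786 = 3.11244
log2(3.11244) = 1.6380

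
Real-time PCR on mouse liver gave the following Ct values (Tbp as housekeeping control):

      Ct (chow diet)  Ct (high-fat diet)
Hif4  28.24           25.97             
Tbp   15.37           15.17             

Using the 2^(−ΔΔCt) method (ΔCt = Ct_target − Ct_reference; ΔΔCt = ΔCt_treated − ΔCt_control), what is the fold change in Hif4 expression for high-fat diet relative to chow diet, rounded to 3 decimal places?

ΔCt(chow diet) = 28.240 − 15.370 = 12.870
ΔCt(high-fat diet) = 25.970 − 15.170 = 10.800
ΔΔCt = 10.800 − 12.870 = -2.070
Fold change = 2^(−(-2.070)) = 2^2.070 = 4.1989

4.199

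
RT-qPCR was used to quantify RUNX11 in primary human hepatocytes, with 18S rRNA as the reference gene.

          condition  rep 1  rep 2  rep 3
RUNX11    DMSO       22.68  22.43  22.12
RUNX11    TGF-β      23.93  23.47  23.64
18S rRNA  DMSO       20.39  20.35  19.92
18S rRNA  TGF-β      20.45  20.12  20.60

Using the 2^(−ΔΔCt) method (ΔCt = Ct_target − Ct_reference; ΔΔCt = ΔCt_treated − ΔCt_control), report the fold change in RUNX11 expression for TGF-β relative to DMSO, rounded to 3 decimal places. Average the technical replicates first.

0.467

Mean Ct: RUNX11 DMSO 22.410; RUNX11 TGF-β 23.680; 18S rRNA DMSO 20.220; 18S rRNA TGF-β 20.390
ΔCt(DMSO) = 22.410 − 20.220 = 2.190
ΔCt(TGF-β) = 23.680 − 20.390 = 3.290
ΔΔCt = 3.290 − 2.190 = 1.100
Fold change = 2^(−1.100) = 0.4665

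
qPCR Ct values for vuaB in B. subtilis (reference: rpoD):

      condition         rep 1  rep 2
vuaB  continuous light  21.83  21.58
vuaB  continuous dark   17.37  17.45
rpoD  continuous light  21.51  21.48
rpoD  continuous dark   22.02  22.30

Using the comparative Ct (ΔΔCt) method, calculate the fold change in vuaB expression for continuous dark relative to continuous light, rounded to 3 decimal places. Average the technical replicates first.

31.125

Mean Ct: vuaB continuous light 21.705; vuaB continuous dark 17.410; rpoD continuous light 21.495; rpoD continuous dark 22.160
ΔCt(continuous light) = 21.705 − 21.495 = 0.210
ΔCt(continuous dark) = 17.410 − 22.160 = -4.750
ΔΔCt = -4.750 − 0.210 = -4.960
Fold change = 2^(−(-4.960)) = 2^4.960 = 31.1250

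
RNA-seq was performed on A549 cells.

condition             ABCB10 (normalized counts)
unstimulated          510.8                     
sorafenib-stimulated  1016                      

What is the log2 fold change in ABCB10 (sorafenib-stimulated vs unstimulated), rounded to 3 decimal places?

Fold change = 1016 / 510.8 = 1.9890
log2(1.9890) = 0.9921

0.992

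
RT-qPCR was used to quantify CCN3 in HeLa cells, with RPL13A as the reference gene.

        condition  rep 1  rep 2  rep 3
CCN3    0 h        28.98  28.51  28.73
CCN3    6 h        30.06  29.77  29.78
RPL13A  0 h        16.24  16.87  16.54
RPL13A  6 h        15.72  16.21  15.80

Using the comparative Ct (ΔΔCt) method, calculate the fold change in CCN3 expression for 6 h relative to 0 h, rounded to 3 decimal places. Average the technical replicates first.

0.293

Mean Ct: CCN3 0 h 28.740; CCN3 6 h 29.870; RPL13A 0 h 16.550; RPL13A 6 h 15.910
ΔCt(0 h) = 28.740 − 16.550 = 12.190
ΔCt(6 h) = 29.870 − 15.910 = 13.960
ΔΔCt = 13.960 − 12.190 = 1.770
Fold change = 2^(−1.770) = 0.2932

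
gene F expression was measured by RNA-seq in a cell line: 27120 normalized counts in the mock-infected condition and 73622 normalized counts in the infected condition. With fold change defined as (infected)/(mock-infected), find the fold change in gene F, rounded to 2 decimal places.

Fold change = 73622 / 27120 = 2.715
gene F is upregulated.

2.71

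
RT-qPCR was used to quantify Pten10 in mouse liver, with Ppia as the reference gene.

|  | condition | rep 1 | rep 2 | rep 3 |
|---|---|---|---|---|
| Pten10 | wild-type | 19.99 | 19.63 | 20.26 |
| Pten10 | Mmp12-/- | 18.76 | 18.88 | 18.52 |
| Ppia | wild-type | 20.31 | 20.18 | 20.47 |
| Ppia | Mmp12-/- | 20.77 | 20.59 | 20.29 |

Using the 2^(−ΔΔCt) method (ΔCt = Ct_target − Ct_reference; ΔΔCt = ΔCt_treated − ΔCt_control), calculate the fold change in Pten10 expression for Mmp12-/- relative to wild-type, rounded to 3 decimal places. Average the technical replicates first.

2.770

Mean Ct: Pten10 wild-type 19.960; Pten10 Mmp12-/- 18.720; Ppia wild-type 20.320; Ppia Mmp12-/- 20.550
ΔCt(wild-type) = 19.960 − 20.320 = -0.360
ΔCt(Mmp12-/-) = 18.720 − 20.550 = -1.830
ΔΔCt = -1.830 − (-0.360) = -1.470
Fold change = 2^(−(-1.470)) = 2^1.470 = 2.7702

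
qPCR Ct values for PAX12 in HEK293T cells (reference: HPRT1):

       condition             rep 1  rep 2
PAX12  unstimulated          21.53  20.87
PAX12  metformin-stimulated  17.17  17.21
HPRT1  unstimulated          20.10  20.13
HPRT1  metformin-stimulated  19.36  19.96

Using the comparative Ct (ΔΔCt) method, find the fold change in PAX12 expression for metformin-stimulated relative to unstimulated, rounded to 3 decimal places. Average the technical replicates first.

Mean Ct: PAX12 unstimulated 21.200; PAX12 metformin-stimulated 17.190; HPRT1 unstimulated 20.115; HPRT1 metformin-stimulated 19.660
ΔCt(unstimulated) = 21.200 − 20.115 = 1.085
ΔCt(metformin-stimulated) = 17.190 − 19.660 = -2.470
ΔΔCt = -2.470 − 1.085 = -3.555
Fold change = 2^(−(-3.555)) = 2^3.555 = 11.7533

11.753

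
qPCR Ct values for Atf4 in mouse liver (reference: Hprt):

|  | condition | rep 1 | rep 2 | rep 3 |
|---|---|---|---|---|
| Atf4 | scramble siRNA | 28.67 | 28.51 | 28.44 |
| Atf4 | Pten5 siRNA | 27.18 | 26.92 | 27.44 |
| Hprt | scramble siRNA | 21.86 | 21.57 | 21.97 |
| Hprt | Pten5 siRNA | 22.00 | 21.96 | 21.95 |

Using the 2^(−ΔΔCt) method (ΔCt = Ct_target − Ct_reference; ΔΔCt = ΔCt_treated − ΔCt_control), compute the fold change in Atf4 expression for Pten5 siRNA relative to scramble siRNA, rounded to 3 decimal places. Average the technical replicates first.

Mean Ct: Atf4 scramble siRNA 28.540; Atf4 Pten5 siRNA 27.180; Hprt scramble siRNA 21.800; Hprt Pten5 siRNA 21.970
ΔCt(scramble siRNA) = 28.540 − 21.800 = 6.740
ΔCt(Pten5 siRNA) = 27.180 − 21.970 = 5.210
ΔΔCt = 5.210 − 6.740 = -1.530
Fold change = 2^(−(-1.530)) = 2^1.530 = 2.8879

2.888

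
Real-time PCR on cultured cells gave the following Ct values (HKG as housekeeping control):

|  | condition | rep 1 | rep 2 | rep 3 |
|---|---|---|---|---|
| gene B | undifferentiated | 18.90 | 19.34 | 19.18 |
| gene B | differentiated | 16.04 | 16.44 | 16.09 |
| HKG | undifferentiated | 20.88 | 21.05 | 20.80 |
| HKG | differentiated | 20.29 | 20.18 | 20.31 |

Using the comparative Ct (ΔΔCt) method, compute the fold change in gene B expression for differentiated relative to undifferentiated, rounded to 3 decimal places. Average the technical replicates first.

Mean Ct: gene B undifferentiated 19.140; gene B differentiated 16.190; HKG undifferentiated 20.910; HKG differentiated 20.260
ΔCt(undifferentiated) = 19.140 − 20.910 = -1.770
ΔCt(differentiated) = 16.190 − 20.260 = -4.070
ΔΔCt = -4.070 − (-1.770) = -2.300
Fold change = 2^(−(-2.300)) = 2^2.300 = 4.9246

4.925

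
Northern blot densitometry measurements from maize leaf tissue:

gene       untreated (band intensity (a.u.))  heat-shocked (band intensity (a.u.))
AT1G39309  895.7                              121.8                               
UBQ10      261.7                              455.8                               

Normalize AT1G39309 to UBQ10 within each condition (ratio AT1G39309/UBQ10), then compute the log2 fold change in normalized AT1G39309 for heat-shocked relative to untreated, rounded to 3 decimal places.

AT1G39309/UBQ10 (untreated) = 895.7 / 261.7 = 3.4226
AT1G39309/UBQ10 (heat-shocked) = 121.8 / 455.8 = 0.26722
Fold change = 0.26722 / 3.4226 = 0.0781
log2(0.0781) = -3.6790

-3.679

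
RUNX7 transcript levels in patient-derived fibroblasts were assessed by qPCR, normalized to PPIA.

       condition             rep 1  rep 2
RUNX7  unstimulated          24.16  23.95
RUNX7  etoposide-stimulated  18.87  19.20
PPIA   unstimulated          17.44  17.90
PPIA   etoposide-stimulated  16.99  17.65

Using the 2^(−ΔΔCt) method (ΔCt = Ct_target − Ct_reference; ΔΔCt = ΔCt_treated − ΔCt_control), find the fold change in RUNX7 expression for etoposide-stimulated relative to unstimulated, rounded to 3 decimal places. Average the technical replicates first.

Mean Ct: RUNX7 unstimulated 24.055; RUNX7 etoposide-stimulated 19.035; PPIA unstimulated 17.670; PPIA etoposide-stimulated 17.320
ΔCt(unstimulated) = 24.055 − 17.670 = 6.385
ΔCt(etoposide-stimulated) = 19.035 − 17.320 = 1.715
ΔΔCt = 1.715 − 6.385 = -4.670
Fold change = 2^(−(-4.670)) = 2^4.670 = 25.4572

25.457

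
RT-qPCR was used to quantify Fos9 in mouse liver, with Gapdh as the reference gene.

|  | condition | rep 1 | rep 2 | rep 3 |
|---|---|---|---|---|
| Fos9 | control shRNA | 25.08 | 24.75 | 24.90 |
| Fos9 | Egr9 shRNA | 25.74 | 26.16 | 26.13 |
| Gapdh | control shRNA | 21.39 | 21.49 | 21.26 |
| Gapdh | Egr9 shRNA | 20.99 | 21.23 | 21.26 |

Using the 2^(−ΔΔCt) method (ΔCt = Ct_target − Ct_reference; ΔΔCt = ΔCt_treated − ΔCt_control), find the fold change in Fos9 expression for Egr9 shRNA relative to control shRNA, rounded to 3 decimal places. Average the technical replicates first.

0.401

Mean Ct: Fos9 control shRNA 24.910; Fos9 Egr9 shRNA 26.010; Gapdh control shRNA 21.380; Gapdh Egr9 shRNA 21.160
ΔCt(control shRNA) = 24.910 − 21.380 = 3.530
ΔCt(Egr9 shRNA) = 26.010 − 21.160 = 4.850
ΔΔCt = 4.850 − 3.530 = 1.320
Fold change = 2^(−1.320) = 0.4005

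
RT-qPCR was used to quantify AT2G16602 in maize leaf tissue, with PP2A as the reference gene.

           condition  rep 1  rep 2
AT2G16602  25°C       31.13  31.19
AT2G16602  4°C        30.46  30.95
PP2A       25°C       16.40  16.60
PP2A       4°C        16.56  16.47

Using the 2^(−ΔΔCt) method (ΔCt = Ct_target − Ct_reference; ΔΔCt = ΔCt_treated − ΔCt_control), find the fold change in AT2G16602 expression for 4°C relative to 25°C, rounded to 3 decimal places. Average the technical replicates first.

Mean Ct: AT2G16602 25°C 31.160; AT2G16602 4°C 30.705; PP2A 25°C 16.500; PP2A 4°C 16.515
ΔCt(25°C) = 31.160 − 16.500 = 14.660
ΔCt(4°C) = 30.705 − 16.515 = 14.190
ΔΔCt = 14.190 − 14.660 = -0.470
Fold change = 2^(−(-0.470)) = 2^0.470 = 1.3851

1.385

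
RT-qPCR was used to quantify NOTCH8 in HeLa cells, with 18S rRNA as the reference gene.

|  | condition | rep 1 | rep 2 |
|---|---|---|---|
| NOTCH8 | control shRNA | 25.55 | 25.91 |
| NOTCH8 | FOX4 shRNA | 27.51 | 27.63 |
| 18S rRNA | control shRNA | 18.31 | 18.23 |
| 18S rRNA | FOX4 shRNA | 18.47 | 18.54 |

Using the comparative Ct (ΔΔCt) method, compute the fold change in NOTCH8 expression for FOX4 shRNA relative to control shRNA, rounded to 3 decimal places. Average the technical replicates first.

Mean Ct: NOTCH8 control shRNA 25.730; NOTCH8 FOX4 shRNA 27.570; 18S rRNA control shRNA 18.270; 18S rRNA FOX4 shRNA 18.505
ΔCt(control shRNA) = 25.730 − 18.270 = 7.460
ΔCt(FOX4 shRNA) = 27.570 − 18.505 = 9.065
ΔΔCt = 9.065 − 7.460 = 1.605
Fold change = 2^(−1.605) = 0.3287

0.329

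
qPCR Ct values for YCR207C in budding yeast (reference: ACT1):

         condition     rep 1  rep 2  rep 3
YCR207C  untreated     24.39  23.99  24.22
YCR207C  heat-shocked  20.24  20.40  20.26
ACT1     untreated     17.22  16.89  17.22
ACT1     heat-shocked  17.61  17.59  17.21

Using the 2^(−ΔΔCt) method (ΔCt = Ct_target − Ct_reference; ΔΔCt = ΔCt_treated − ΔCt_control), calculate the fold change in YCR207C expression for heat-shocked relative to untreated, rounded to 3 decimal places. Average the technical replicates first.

19.160

Mean Ct: YCR207C untreated 24.200; YCR207C heat-shocked 20.300; ACT1 untreated 17.110; ACT1 heat-shocked 17.470
ΔCt(untreated) = 24.200 − 17.110 = 7.090
ΔCt(heat-shocked) = 20.300 − 17.470 = 2.830
ΔΔCt = 2.830 − 7.090 = -4.260
Fold change = 2^(−(-4.260)) = 2^4.260 = 19.1597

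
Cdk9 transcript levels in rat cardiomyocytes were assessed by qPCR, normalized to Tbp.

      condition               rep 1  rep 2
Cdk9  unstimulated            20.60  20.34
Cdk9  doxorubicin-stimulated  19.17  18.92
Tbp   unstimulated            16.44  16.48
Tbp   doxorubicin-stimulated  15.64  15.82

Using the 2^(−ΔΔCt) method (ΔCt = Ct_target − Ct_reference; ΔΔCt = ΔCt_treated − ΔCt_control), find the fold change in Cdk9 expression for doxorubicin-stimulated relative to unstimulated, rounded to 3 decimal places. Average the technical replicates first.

1.619

Mean Ct: Cdk9 unstimulated 20.470; Cdk9 doxorubicin-stimulated 19.045; Tbp unstimulated 16.460; Tbp doxorubicin-stimulated 15.730
ΔCt(unstimulated) = 20.470 − 16.460 = 4.010
ΔCt(doxorubicin-stimulated) = 19.045 − 15.730 = 3.315
ΔΔCt = 3.315 − 4.010 = -0.695
Fold change = 2^(−(-0.695)) = 2^0.695 = 1.6189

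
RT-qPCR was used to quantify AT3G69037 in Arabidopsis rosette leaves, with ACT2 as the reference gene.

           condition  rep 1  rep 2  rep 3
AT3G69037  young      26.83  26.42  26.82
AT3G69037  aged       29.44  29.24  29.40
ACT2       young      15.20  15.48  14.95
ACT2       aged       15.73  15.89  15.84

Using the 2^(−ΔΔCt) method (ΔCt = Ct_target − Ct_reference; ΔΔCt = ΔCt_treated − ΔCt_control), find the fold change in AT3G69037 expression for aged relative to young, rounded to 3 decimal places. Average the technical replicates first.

0.240

Mean Ct: AT3G69037 young 26.690; AT3G69037 aged 29.360; ACT2 young 15.210; ACT2 aged 15.820
ΔCt(young) = 26.690 − 15.210 = 11.480
ΔCt(aged) = 29.360 − 15.820 = 13.540
ΔΔCt = 13.540 − 11.480 = 2.060
Fold change = 2^(−2.060) = 0.2398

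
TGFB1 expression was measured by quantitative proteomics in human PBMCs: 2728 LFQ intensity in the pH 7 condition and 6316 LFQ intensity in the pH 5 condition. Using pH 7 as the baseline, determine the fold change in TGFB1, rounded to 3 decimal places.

2.315

Fold change = 6316 / 2728 = 2.3152
TGFB1 is upregulated.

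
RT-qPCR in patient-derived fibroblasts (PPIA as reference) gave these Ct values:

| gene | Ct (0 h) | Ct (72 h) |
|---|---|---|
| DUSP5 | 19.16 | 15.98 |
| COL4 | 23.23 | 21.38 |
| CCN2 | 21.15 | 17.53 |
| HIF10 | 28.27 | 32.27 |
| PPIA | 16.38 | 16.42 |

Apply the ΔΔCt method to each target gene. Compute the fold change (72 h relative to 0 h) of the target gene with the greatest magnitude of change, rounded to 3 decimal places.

0.064

DUSP5: ΔΔCt = (15.98−16.42) − (19.16−16.38) = -0.44 − 2.78 = -3.22; fold change = 2^3.22 = 9.318
COL4: ΔΔCt = (21.38−16.42) − (23.23−16.38) = 4.96 − 6.85 = -1.89; fold change = 2^1.89 = 3.706
CCN2: ΔΔCt = (17.53−16.42) − (21.15−16.38) = 1.11 − 4.77 = -3.66; fold change = 2^3.66 = 12.641
HIF10: ΔΔCt = (32.27−16.42) − (28.27−16.38) = 15.85 − 11.89 = 3.96; fold change = 2^-3.96 = 0.064
HIF10 has the largest |ΔΔCt| = 3.96.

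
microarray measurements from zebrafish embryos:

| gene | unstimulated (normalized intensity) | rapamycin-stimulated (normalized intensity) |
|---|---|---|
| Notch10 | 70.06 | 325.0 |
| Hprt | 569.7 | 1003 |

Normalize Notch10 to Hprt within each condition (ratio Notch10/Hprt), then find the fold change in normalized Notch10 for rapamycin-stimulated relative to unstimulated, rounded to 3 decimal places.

Notch10/Hprt (unstimulated) = 70.06 / 569.7 = 0.12298
Notch10/Hprt (rapamycin-stimulated) = 325.0 / 1003 = 0.32403
Fold change = 0.32403 / 0.12298 = 2.6349

2.635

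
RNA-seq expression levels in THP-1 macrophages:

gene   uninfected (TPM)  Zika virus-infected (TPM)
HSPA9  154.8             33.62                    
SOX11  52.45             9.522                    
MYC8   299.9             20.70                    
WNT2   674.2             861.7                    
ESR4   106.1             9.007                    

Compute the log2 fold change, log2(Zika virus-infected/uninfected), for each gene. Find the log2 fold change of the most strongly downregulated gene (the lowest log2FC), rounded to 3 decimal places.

-3.857

log2(33.62/154.8) = -2.203  (HSPA9)
log2(9.522/52.45) = -2.462  (SOX11)
log2(20.70/299.9) = -3.857  (MYC8)
log2(861.7/674.2) = 0.354  (WNT2)
log2(9.007/106.1) = -3.558  (ESR4)
MYC8 is most strongly downregulated.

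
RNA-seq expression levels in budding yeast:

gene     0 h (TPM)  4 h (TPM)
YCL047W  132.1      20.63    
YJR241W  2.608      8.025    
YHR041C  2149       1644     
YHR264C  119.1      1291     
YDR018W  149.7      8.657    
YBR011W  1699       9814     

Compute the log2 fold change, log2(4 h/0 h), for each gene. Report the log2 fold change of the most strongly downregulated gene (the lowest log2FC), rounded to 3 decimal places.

log2(20.63/132.1) = -2.679  (YCL047W)
log2(8.025/2.608) = 1.622  (YJR241W)
log2(1644/2149) = -0.386  (YHR041C)
log2(1291/119.1) = 3.438  (YHR264C)
log2(8.657/149.7) = -4.112  (YDR018W)
log2(9814/1699) = 2.530  (YBR011W)
YDR018W is most strongly downregulated.

-4.112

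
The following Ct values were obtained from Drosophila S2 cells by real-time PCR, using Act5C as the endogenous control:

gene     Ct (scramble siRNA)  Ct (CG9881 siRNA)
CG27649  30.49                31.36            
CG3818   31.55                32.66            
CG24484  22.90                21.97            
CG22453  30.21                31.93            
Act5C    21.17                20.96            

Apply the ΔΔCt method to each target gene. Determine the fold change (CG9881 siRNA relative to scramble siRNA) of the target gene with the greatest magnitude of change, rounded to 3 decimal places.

0.262

CG27649: ΔΔCt = (31.36−20.96) − (30.49−21.17) = 10.40 − 9.32 = 1.08; fold change = 2^-1.08 = 0.473
CG3818: ΔΔCt = (32.66−20.96) − (31.55−21.17) = 11.70 − 10.38 = 1.32; fold change = 2^-1.32 = 0.401
CG24484: ΔΔCt = (21.97−20.96) − (22.90−21.17) = 1.01 − 1.73 = -0.72; fold change = 2^0.72 = 1.647
CG22453: ΔΔCt = (31.93−20.96) − (30.21−21.17) = 10.97 − 9.04 = 1.93; fold change = 2^-1.93 = 0.262
CG22453 has the largest |ΔΔCt| = 1.93.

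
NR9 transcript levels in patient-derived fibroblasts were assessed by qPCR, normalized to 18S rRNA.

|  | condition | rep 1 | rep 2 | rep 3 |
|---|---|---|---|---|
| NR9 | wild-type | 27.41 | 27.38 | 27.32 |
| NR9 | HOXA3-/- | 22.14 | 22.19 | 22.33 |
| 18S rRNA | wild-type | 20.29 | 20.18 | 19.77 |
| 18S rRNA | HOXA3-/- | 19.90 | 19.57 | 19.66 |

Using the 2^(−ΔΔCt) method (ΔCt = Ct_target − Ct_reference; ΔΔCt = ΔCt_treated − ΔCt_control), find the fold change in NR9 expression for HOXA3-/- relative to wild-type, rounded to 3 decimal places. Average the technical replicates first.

27.474

Mean Ct: NR9 wild-type 27.370; NR9 HOXA3-/- 22.220; 18S rRNA wild-type 20.080; 18S rRNA HOXA3-/- 19.710
ΔCt(wild-type) = 27.370 − 20.080 = 7.290
ΔCt(HOXA3-/-) = 22.220 − 19.710 = 2.510
ΔΔCt = 2.510 − 7.290 = -4.780
Fold change = 2^(−(-4.780)) = 2^4.780 = 27.4741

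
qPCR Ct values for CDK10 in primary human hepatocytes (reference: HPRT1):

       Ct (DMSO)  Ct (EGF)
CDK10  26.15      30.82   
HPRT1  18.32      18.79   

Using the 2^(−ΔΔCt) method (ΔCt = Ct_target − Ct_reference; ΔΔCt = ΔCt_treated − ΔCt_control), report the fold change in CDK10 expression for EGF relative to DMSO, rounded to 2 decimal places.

ΔCt(DMSO) = 26.150 − 18.320 = 7.830
ΔCt(EGF) = 30.820 − 18.790 = 12.030
ΔΔCt = 12.030 − 7.830 = 4.200
Fold change = 2^(−4.200) = 0.054

0.05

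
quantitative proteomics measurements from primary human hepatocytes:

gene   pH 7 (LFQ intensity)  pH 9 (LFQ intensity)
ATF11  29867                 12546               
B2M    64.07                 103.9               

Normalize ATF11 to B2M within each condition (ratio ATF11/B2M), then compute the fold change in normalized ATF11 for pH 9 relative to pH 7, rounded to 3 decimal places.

ATF11/B2M (pH 7) = 29867 / 64.07 = 466.16
ATF11/B2M (pH 9) = 12546 / 103.9 = 120.75
Fold change = 120.75 / 466.16 = 0.2590

0.259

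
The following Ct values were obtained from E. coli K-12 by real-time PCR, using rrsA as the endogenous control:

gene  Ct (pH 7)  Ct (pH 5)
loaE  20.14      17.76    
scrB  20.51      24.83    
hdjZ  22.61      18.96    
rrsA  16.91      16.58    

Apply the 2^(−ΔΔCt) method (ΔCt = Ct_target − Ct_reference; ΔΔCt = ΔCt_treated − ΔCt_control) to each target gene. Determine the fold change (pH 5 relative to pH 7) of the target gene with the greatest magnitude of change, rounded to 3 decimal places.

loaE: ΔΔCt = (17.76−16.58) − (20.14−16.91) = 1.18 − 3.23 = -2.05; fold change = 2^2.05 = 4.141
scrB: ΔΔCt = (24.83−16.58) − (20.51−16.91) = 8.25 − 3.60 = 4.65; fold change = 2^-4.65 = 0.040
hdjZ: ΔΔCt = (18.96−16.58) − (22.61−16.91) = 2.38 − 5.70 = -3.32; fold change = 2^3.32 = 9.987
scrB has the largest |ΔΔCt| = 4.65.

0.040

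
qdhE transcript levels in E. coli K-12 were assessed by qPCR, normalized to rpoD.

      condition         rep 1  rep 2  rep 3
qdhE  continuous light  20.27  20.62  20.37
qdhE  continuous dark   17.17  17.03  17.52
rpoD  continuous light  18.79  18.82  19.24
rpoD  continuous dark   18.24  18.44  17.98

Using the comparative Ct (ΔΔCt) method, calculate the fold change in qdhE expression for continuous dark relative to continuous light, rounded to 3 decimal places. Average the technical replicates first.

5.464

Mean Ct: qdhE continuous light 20.420; qdhE continuous dark 17.240; rpoD continuous light 18.950; rpoD continuous dark 18.220
ΔCt(continuous light) = 20.420 − 18.950 = 1.470
ΔCt(continuous dark) = 17.240 − 18.220 = -0.980
ΔΔCt = -0.980 − 1.470 = -2.450
Fold change = 2^(−(-2.450)) = 2^2.450 = 5.4642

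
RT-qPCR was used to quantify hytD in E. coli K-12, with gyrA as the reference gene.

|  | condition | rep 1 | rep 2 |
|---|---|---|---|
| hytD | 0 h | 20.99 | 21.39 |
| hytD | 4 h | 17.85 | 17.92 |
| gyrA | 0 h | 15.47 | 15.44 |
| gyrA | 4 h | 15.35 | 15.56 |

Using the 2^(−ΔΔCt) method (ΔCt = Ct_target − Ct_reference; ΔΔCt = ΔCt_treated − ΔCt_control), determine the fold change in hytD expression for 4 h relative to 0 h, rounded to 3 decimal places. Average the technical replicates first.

Mean Ct: hytD 0 h 21.190; hytD 4 h 17.885; gyrA 0 h 15.455; gyrA 4 h 15.455
ΔCt(0 h) = 21.190 − 15.455 = 5.735
ΔCt(4 h) = 17.885 − 15.455 = 2.430
ΔΔCt = 2.430 − 5.735 = -3.305
Fold change = 2^(−(-3.305)) = 2^3.305 = 9.8833

9.883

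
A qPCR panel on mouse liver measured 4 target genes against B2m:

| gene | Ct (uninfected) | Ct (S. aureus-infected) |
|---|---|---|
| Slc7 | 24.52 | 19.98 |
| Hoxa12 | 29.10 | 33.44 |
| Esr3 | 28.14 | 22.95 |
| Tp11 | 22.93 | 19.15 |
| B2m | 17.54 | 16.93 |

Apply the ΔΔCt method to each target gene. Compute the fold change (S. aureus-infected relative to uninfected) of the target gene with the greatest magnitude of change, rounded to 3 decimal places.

0.032

Slc7: ΔΔCt = (19.98−16.93) − (24.52−17.54) = 3.05 − 6.98 = -3.93; fold change = 2^3.93 = 15.242
Hoxa12: ΔΔCt = (33.44−16.93) − (29.10−17.54) = 16.51 − 11.56 = 4.95; fold change = 2^-4.95 = 0.032
Esr3: ΔΔCt = (22.95−16.93) − (28.14−17.54) = 6.02 − 10.60 = -4.58; fold change = 2^4.58 = 23.918
Tp11: ΔΔCt = (19.15−16.93) − (22.93−17.54) = 2.22 − 5.39 = -3.17; fold change = 2^3.17 = 9.000
Hoxa12 has the largest |ΔΔCt| = 4.95.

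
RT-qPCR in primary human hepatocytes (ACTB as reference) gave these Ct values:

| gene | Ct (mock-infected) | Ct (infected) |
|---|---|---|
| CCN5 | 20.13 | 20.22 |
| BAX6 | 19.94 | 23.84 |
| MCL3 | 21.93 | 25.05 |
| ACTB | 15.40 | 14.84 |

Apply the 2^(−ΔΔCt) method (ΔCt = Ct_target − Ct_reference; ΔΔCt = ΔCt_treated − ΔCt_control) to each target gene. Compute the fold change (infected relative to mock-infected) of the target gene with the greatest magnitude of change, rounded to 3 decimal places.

CCN5: ΔΔCt = (20.22−14.84) − (20.13−15.40) = 5.38 − 4.73 = 0.65; fold change = 2^-0.65 = 0.637
BAX6: ΔΔCt = (23.84−14.84) − (19.94−15.40) = 9.00 − 4.54 = 4.46; fold change = 2^-4.46 = 0.045
MCL3: ΔΔCt = (25.05−14.84) − (21.93−15.40) = 10.21 − 6.53 = 3.68; fold change = 2^-3.68 = 0.078
BAX6 has the largest |ΔΔCt| = 4.46.

0.045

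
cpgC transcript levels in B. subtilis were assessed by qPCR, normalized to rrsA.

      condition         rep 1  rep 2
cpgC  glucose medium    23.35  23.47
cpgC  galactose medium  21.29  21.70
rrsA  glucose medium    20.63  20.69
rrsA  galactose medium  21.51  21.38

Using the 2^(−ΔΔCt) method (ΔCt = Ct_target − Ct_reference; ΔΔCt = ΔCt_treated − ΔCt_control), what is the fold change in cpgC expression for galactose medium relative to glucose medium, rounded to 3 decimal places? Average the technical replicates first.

Mean Ct: cpgC glucose medium 23.410; cpgC galactose medium 21.495; rrsA glucose medium 20.660; rrsA galactose medium 21.445
ΔCt(glucose medium) = 23.410 − 20.660 = 2.750
ΔCt(galactose medium) = 21.495 − 21.445 = 0.050
ΔΔCt = 0.050 − 2.750 = -2.700
Fold change = 2^(−(-2.700)) = 2^2.700 = 6.4980

6.498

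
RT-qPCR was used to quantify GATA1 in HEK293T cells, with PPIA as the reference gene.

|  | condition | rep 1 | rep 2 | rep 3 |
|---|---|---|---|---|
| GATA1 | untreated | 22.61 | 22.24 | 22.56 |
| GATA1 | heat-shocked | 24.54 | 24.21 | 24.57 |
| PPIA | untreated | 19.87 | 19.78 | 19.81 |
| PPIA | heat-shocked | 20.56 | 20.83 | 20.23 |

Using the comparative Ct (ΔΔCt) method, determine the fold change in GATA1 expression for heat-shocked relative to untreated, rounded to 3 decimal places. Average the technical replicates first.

Mean Ct: GATA1 untreated 22.470; GATA1 heat-shocked 24.440; PPIA untreated 19.820; PPIA heat-shocked 20.540
ΔCt(untreated) = 22.470 − 19.820 = 2.650
ΔCt(heat-shocked) = 24.440 − 20.540 = 3.900
ΔΔCt = 3.900 − 2.650 = 1.250
Fold change = 2^(−1.250) = 0.4204

0.420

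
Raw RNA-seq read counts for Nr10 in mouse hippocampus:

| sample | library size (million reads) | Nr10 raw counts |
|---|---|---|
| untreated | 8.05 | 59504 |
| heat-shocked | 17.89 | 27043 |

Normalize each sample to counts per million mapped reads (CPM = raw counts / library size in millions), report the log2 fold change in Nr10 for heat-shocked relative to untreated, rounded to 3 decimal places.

-2.290

CPM(untreated) = 59504 / 8.05 = 7391.8012
CPM(heat-shocked) = 27043 / 17.89 = 1511.6266
Fold change = 1511.6266 / 7391.8012 = 0.20450
log2(0.20450) = -2.2898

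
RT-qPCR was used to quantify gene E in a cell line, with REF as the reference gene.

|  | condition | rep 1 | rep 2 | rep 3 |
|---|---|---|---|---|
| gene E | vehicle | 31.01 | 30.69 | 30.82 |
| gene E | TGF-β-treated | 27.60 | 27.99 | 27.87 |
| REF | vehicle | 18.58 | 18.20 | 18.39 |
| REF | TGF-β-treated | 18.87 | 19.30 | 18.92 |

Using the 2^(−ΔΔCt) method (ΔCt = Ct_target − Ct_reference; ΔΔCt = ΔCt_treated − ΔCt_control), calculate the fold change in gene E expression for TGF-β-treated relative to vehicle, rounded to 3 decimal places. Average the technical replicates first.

Mean Ct: gene E vehicle 30.840; gene E TGF-β-treated 27.820; REF vehicle 18.390; REF TGF-β-treated 19.030
ΔCt(vehicle) = 30.840 − 18.390 = 12.450
ΔCt(TGF-β-treated) = 27.820 − 19.030 = 8.790
ΔΔCt = 8.790 − 12.450 = -3.660
Fold change = 2^(−(-3.660)) = 2^3.660 = 12.6407

12.641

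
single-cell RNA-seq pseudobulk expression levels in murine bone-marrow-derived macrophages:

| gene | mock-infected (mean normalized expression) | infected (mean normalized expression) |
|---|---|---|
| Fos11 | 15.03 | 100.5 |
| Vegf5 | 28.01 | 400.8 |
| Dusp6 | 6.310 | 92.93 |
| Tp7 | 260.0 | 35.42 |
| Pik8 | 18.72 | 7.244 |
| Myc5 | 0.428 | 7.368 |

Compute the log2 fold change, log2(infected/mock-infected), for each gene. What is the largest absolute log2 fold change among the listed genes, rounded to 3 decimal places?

log2(100.5/15.03) = 2.741  (Fos11)
log2(400.8/28.01) = 3.839  (Vegf5)
log2(92.93/6.310) = 3.880  (Dusp6)
log2(35.42/260.0) = -2.876  (Tp7)
log2(7.244/18.72) = -1.370  (Pik8)
log2(7.368/0.428) = 4.106  (Myc5)
The largest magnitude belongs to Myc5.

4.106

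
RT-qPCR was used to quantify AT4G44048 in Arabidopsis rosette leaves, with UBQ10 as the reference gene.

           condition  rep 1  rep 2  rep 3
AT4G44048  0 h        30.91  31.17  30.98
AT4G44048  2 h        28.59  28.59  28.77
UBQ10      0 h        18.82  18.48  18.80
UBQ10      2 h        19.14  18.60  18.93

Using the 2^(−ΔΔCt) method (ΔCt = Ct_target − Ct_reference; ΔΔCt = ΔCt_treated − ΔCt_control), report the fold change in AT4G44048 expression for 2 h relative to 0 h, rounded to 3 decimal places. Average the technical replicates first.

Mean Ct: AT4G44048 0 h 31.020; AT4G44048 2 h 28.650; UBQ10 0 h 18.700; UBQ10 2 h 18.890
ΔCt(0 h) = 31.020 − 18.700 = 12.320
ΔCt(2 h) = 28.650 − 18.890 = 9.760
ΔΔCt = 9.760 − 12.320 = -2.560
Fold change = 2^(−(-2.560)) = 2^2.560 = 5.8971

5.897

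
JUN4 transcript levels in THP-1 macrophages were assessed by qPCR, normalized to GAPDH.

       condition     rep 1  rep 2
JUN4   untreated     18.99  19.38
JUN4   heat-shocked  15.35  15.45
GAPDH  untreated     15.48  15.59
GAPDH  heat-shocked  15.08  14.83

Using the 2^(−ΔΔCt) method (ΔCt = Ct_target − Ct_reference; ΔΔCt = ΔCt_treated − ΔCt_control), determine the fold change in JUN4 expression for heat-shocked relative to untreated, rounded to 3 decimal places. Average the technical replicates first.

Mean Ct: JUN4 untreated 19.185; JUN4 heat-shocked 15.400; GAPDH untreated 15.535; GAPDH heat-shocked 14.955
ΔCt(untreated) = 19.185 − 15.535 = 3.650
ΔCt(heat-shocked) = 15.400 − 14.955 = 0.445
ΔΔCt = 0.445 − 3.650 = -3.205
Fold change = 2^(−(-3.205)) = 2^3.205 = 9.2215

9.221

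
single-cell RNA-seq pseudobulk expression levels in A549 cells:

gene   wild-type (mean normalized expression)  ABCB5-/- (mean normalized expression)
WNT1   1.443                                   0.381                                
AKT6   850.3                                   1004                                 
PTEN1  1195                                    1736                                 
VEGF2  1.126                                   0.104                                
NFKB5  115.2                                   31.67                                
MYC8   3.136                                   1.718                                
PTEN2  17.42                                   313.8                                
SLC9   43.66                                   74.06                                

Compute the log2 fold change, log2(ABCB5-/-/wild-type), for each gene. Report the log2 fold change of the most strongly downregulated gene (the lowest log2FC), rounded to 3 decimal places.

-3.437

log2(0.381/1.443) = -1.921  (WNT1)
log2(1004/850.3) = 0.240  (AKT6)
log2(1736/1195) = 0.539  (PTEN1)
log2(0.104/1.126) = -3.437  (VEGF2)
log2(31.67/115.2) = -1.863  (NFKB5)
log2(1.718/3.136) = -0.868  (MYC8)
log2(313.8/17.42) = 4.171  (PTEN2)
log2(74.06/43.66) = 0.762  (SLC9)
VEGF2 is most strongly downregulated.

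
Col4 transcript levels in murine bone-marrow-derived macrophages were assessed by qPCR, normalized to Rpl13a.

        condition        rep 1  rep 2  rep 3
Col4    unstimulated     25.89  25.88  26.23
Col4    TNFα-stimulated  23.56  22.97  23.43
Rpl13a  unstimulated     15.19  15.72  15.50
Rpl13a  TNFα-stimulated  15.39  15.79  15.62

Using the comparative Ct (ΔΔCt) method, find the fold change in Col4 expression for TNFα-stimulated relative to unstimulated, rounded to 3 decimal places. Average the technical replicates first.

7.013

Mean Ct: Col4 unstimulated 26.000; Col4 TNFα-stimulated 23.320; Rpl13a unstimulated 15.470; Rpl13a TNFα-stimulated 15.600
ΔCt(unstimulated) = 26.000 − 15.470 = 10.530
ΔCt(TNFα-stimulated) = 23.320 − 15.600 = 7.720
ΔΔCt = 7.720 − 10.530 = -2.810
Fold change = 2^(−(-2.810)) = 2^2.810 = 7.0128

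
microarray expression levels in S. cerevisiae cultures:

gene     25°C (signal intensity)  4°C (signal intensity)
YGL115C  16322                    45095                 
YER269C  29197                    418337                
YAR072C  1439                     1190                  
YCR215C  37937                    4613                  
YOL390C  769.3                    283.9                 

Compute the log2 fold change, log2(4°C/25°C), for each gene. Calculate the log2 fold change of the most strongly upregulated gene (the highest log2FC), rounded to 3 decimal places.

3.841

log2(45095/16322) = 1.466  (YGL115C)
log2(418337/29197) = 3.841  (YER269C)
log2(1190/1439) = -0.274  (YAR072C)
log2(4613/37937) = -3.040  (YCR215C)
log2(283.9/769.3) = -1.438  (YOL390C)
YER269C is most strongly upregulated.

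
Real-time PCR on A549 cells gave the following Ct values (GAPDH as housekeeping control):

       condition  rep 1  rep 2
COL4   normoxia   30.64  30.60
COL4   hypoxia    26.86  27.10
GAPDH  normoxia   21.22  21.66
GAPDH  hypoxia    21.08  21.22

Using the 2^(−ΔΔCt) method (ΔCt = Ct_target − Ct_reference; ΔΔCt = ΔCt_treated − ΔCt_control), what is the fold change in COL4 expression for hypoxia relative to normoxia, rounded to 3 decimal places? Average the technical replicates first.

Mean Ct: COL4 normoxia 30.620; COL4 hypoxia 26.980; GAPDH normoxia 21.440; GAPDH hypoxia 21.150
ΔCt(normoxia) = 30.620 − 21.440 = 9.180
ΔCt(hypoxia) = 26.980 − 21.150 = 5.830
ΔΔCt = 5.830 − 9.180 = -3.350
Fold change = 2^(−(-3.350)) = 2^3.350 = 10.1965

10.196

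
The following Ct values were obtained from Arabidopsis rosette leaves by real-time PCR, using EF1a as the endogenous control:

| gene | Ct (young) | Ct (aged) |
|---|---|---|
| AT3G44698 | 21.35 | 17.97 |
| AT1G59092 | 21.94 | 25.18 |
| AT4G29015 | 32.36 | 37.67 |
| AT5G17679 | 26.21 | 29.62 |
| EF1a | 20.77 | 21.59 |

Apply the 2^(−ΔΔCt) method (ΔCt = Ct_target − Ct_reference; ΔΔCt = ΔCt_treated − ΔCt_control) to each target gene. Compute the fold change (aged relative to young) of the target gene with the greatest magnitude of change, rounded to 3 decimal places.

AT3G44698: ΔΔCt = (17.97−21.59) − (21.35−20.77) = -3.62 − 0.58 = -4.20; fold change = 2^4.20 = 18.379
AT1G59092: ΔΔCt = (25.18−21.59) − (21.94−20.77) = 3.59 − 1.17 = 2.42; fold change = 2^-2.42 = 0.187
AT4G29015: ΔΔCt = (37.67−21.59) − (32.36−20.77) = 16.08 − 11.59 = 4.49; fold change = 2^-4.49 = 0.045
AT5G17679: ΔΔCt = (29.62−21.59) − (26.21−20.77) = 8.03 − 5.44 = 2.59; fold change = 2^-2.59 = 0.166
AT4G29015 has the largest |ΔΔCt| = 4.49.

0.045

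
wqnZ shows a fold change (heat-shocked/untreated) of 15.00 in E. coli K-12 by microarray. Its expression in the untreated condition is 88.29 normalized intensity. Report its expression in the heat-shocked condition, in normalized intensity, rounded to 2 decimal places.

heat-shocked expression = 88.29 × 15.00 = 1324.35

1324.35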